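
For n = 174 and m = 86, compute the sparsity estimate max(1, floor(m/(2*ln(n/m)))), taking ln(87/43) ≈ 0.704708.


n/m = 174/86 = 87/43.
ln(n/m) ≈ 0.704708.
2*ln(n/m) ≈ 1.409416.
m/(2*ln(n/m)) ≈ 86/1.409416 ≈ 61.0182.
floor = 61.
k_max = max(1, 61) = 61.

61


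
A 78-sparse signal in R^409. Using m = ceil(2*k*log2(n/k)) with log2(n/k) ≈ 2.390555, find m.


log2(n/k) = log2(409/78) ≈ 2.390555.
2*k*log2(n/k) ≈ 2*78*2.390555 = 372.92658.
m = ceil(372.92658) = 373.

373


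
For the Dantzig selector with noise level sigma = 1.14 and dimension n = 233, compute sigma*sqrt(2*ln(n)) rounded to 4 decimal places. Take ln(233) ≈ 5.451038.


ln(233) ≈ 5.451038.
2*ln(n) ≈ 10.902076.
sqrt(2*ln(n)) ≈ sqrt(10.902076) ≈ 3.301829.
threshold ≈ 1.14*3.301829 = 3.76408506 ≈ 3.7641.

3.7641


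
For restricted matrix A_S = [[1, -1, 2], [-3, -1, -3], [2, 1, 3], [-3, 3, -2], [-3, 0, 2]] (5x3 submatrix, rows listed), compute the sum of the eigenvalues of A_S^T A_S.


Sum of eigenvalues of A_S^T A_S = trace(A_S^T A_S) = sum of squared column norms of A_S.
A_S^T A_S diagonal: [32, 12, 30].
trace = 32 + 12 + 30 = 74.

74


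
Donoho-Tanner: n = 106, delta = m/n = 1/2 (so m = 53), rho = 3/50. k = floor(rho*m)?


m = 1/2*106 = 53.
rho = 3/50.
rho*m = 3/50*53 = 3.18.
k = floor(3.18) = 3.

3


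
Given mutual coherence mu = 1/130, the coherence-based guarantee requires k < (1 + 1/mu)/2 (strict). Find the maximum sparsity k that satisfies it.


1/mu = 130.
1 + 1/mu = 131.
(1 + 1/mu)/2 = 65.5 is not an integer, so k_max = floor(65.5) = 65.

65


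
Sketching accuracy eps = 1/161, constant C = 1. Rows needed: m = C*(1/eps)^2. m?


1/eps = 161.
(1/eps)^2 = 25921.
m = 1*25921 = 25921.

25921


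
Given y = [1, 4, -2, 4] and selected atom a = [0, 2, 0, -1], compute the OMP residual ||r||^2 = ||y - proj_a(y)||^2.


a^T a = 5.
a^T y = 4.
coeff = 4/5 = 4/5.
||r||^2 = 169/5.

169/5


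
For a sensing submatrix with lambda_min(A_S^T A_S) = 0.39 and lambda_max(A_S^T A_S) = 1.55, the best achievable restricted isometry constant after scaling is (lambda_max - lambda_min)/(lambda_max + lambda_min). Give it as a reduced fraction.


lambda_max - lambda_min = 1.55 - 0.39 = 1.16.
lambda_max + lambda_min = 1.55 + 0.39 = 1.94.
delta = 1.16/1.94 = 116/194 = 58/97.

58/97


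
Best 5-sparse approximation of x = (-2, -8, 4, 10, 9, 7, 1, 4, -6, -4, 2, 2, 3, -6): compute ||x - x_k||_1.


Sorted |x_i| descending: [10, 9, 8, 7, 6, 6, 4, 4, 4, 3, 2, 2, 2, 1]
Keep top 5: [10, 9, 8, 7, 6]
Tail entries: [6, 4, 4, 4, 3, 2, 2, 2, 1]
L1 error = sum of tail = 28.

28


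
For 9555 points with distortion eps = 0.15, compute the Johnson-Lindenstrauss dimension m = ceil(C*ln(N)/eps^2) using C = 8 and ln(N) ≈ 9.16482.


ln(9555) ≈ 9.16482.
eps^2 = 0.15^2 = 0.0225.
C*ln(N)/eps^2 ≈ 8*9.16482/0.0225 ≈ 3258.6027.
m = ceil(3258.6027) = 3259.

3259


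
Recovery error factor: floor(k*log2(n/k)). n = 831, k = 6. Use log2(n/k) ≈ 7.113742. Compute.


log2(n/k) = log2(831/6) ≈ 7.113742.
k*log2(n/k) ≈ 6*7.113742 = 42.682452.
floor(42.682452) = 42.

42


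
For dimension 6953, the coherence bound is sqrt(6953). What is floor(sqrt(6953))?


83^2 = 6889 <= 6953 < 7056 = 84^2, so 83 <= sqrt(6953) < 84.
floor(sqrt(6953)) = 83.

83


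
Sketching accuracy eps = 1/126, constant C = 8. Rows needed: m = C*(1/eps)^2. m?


1/eps = 126.
(1/eps)^2 = 15876.
m = 8*15876 = 127008.

127008


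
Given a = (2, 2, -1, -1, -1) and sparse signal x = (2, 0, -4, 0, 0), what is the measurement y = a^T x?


Non-zero terms: ['2*2', '-1*-4']
Products: [4, 4]
y = sum = 8.

8


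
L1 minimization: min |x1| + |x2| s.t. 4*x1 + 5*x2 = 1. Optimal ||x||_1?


Axis intercepts:
  x1 = 1/4, x2 = 0: L1 = 1/4
  x1 = 0, x2 = 1/5: L1 = 1/5
x* = (0, 1/5)
||x*||_1 = 1/5.

1/5


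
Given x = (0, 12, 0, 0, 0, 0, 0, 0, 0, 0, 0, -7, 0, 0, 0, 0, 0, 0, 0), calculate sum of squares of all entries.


Non-zero entries: [(1, 12), (11, -7)]
Squares: [144, 49]
||x||_2^2 = sum = 193.

193


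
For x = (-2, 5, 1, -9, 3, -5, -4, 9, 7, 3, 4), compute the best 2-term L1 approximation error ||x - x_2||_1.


Sorted |x_i| descending: [9, 9, 7, 5, 5, 4, 4, 3, 3, 2, 1]
Keep top 2: [9, 9]
Tail entries: [7, 5, 5, 4, 4, 3, 3, 2, 1]
L1 error = sum of tail = 34.

34


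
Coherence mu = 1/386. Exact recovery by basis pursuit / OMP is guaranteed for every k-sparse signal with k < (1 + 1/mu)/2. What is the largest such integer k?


1/mu = 386.
1 + 1/mu = 387.
(1 + 1/mu)/2 = 193.5 is not an integer, so k_max = floor(193.5) = 193.

193


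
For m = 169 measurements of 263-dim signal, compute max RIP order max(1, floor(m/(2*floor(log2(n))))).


floor(log2(263)) = 8.
2*8 = 16.
m/(2*floor(log2(n))) = 169/16 ≈ 10.5625.
floor = 10.
k = max(1, 10) = 10.

10


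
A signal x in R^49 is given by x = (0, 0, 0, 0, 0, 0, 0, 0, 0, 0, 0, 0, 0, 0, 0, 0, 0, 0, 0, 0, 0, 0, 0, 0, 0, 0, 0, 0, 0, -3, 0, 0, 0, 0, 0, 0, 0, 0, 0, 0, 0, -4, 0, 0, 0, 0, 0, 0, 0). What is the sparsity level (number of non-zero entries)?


Non-zero positions: [29, 41].
Sparsity = 2.

2


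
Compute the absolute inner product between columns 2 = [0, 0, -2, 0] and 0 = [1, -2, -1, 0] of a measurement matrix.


Inner product: 0*1 + 0*-2 + -2*-1 + 0*0
Products: [0, 0, 2, 0]
Sum = 2.
|dot| = 2.

2


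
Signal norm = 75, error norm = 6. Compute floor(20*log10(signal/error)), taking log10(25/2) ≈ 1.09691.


||x||/||e|| = 75/6 = 25/2.
log10(25/2) ≈ 1.09691.
20*log10(||x||/||e||) ≈ 20*1.09691 = 21.9382.
floor(21.9382) = 21.

21


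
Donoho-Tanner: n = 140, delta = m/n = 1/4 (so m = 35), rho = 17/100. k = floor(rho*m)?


m = 1/4*140 = 35.
rho = 17/100.
rho*m = 17/100*35 = 5.95.
k = floor(5.95) = 5.

5


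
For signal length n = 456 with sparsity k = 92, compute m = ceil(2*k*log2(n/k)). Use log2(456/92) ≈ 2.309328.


log2(n/k) = log2(456/92) ≈ 2.309328.
2*k*log2(n/k) ≈ 2*92*2.309328 = 424.916352.
m = ceil(424.916352) = 425.

425


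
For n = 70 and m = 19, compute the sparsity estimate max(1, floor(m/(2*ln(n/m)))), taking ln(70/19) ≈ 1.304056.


n/m = 70/19.
ln(n/m) ≈ 1.304056.
2*ln(n/m) ≈ 2.608112.
m/(2*ln(n/m)) ≈ 19/2.608112 ≈ 7.285.
floor = 7.
k_max = max(1, 7) = 7.

7


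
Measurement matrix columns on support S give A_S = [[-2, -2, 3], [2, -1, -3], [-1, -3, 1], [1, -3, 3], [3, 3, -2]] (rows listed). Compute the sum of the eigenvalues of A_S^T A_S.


Sum of eigenvalues of A_S^T A_S = trace(A_S^T A_S) = sum of squared column norms of A_S.
A_S^T A_S diagonal: [19, 32, 32].
trace = 19 + 32 + 32 = 83.

83


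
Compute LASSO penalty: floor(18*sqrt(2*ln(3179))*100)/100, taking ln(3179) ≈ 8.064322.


ln(3179) ≈ 8.064322.
2*ln(n) ≈ 16.128644.
sqrt(2*ln(n)) ≈ sqrt(16.128644) ≈ 4.016048.
lambda ≈ 18*4.016048 = 72.288864.
floor(lambda*100)/100 = 72.28.

72.28


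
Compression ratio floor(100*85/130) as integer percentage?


100*m/n = 100*85/130 ≈ 65.3846.
floor = 65.

65


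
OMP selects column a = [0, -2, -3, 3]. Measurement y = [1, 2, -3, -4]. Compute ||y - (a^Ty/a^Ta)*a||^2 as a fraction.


a^T a = 22.
a^T y = -7.
coeff = -7/22 = -7/22.
||r||^2 = 611/22.

611/22


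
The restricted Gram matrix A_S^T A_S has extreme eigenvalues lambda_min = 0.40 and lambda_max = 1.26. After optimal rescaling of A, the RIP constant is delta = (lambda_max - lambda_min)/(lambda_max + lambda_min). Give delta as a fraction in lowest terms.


lambda_max - lambda_min = 1.26 - 0.40 = 0.86.
lambda_max + lambda_min = 1.26 + 0.40 = 1.66.
delta = 0.86/1.66 = 86/166 = 43/83.

43/83


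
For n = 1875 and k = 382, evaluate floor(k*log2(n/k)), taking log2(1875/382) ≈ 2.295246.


log2(n/k) = log2(1875/382) ≈ 2.295246.
k*log2(n/k) ≈ 382*2.295246 = 876.783972.
floor(876.783972) = 876.

876


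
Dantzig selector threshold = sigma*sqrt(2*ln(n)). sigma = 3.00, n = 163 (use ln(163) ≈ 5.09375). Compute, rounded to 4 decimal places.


ln(163) ≈ 5.09375.
2*ln(n) ≈ 10.1875.
sqrt(2*ln(n)) ≈ sqrt(10.1875) ≈ 3.191786.
threshold ≈ 3.00*3.191786 = 9.575358 ≈ 9.5754.

9.5754


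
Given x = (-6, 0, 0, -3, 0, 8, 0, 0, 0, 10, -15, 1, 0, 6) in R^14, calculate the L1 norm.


Non-zero entries: [(0, -6), (3, -3), (5, 8), (9, 10), (10, -15), (11, 1), (13, 6)]
Absolute values: [6, 3, 8, 10, 15, 1, 6]
||x||_1 = sum = 49.

49


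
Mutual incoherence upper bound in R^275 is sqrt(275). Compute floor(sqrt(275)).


16^2 = 256 <= 275 < 289 = 17^2, so 16 <= sqrt(275) < 17.
floor(sqrt(275)) = 16.

16


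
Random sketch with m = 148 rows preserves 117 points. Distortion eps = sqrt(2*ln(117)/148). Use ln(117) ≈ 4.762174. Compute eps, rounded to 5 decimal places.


ln(117) ≈ 4.762174.
2*ln(N)/m ≈ 2*4.762174/148 ≈ 0.0643537.
eps = sqrt(0.0643537) ≈ 0.2536803 ≈ 0.25368.

0.25368


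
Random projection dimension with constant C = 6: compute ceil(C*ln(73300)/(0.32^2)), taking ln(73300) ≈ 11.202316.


ln(73300) ≈ 11.202316.
eps^2 = 0.32^2 = 0.1024.
C*ln(N)/eps^2 ≈ 6*11.202316/0.1024 ≈ 656.3857.
m = ceil(656.3857) = 657.

657


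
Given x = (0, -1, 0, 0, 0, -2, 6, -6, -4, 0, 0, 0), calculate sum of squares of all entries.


Non-zero entries: [(1, -1), (5, -2), (6, 6), (7, -6), (8, -4)]
Squares: [1, 4, 36, 36, 16]
||x||_2^2 = sum = 93.

93


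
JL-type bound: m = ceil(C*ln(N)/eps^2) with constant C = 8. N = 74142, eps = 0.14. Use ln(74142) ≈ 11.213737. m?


ln(74142) ≈ 11.213737.
eps^2 = 0.14^2 = 0.0196.
C*ln(N)/eps^2 ≈ 8*11.213737/0.0196 ≈ 4577.0355.
m = ceil(4577.0355) = 4578.

4578


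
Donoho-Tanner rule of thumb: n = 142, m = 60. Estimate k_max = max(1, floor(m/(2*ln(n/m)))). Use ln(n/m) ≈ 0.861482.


n/m = 142/60 = 71/30.
ln(n/m) ≈ 0.861482.
2*ln(n/m) ≈ 1.722964.
m/(2*ln(n/m)) ≈ 60/1.722964 ≈ 34.8237.
floor = 34.
k_max = max(1, 34) = 34.

34


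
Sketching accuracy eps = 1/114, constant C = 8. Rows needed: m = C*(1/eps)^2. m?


1/eps = 114.
(1/eps)^2 = 12996.
m = 8*12996 = 103968.

103968


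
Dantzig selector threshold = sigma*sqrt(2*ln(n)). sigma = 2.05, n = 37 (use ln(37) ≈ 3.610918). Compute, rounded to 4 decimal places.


ln(37) ≈ 3.610918.
2*ln(n) ≈ 7.221836.
sqrt(2*ln(n)) ≈ sqrt(7.221836) ≈ 2.687347.
threshold ≈ 2.05*2.687347 = 5.50906135 ≈ 5.5091.

5.5091


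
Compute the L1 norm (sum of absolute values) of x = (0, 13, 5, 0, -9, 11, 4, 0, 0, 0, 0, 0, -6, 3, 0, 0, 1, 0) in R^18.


Non-zero entries: [(1, 13), (2, 5), (4, -9), (5, 11), (6, 4), (12, -6), (13, 3), (16, 1)]
Absolute values: [13, 5, 9, 11, 4, 6, 3, 1]
||x||_1 = sum = 52.

52


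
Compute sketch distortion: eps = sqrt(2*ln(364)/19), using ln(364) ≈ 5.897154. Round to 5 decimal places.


ln(364) ≈ 5.897154.
2*ln(N)/m ≈ 2*5.897154/19 ≈ 0.62075305.
eps = sqrt(0.62075305) ≈ 0.7878788 ≈ 0.78788.

0.78788


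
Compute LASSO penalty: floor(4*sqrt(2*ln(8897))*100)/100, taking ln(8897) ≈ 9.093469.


ln(8897) ≈ 9.093469.
2*ln(n) ≈ 18.186938.
sqrt(2*ln(n)) ≈ sqrt(18.186938) ≈ 4.264615.
lambda ≈ 4*4.264615 = 17.05846.
floor(lambda*100)/100 = 17.05.

17.05


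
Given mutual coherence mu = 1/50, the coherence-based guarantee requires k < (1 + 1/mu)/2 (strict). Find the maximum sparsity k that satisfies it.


1/mu = 50.
1 + 1/mu = 51.
(1 + 1/mu)/2 = 25.5 is not an integer, so k_max = floor(25.5) = 25.

25


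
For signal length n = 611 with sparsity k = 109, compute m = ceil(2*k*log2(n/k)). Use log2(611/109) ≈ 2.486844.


log2(n/k) = log2(611/109) ≈ 2.486844.
2*k*log2(n/k) ≈ 2*109*2.486844 = 542.131992.
m = ceil(542.131992) = 543.

543


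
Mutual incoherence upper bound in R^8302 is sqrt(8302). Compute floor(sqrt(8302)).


91^2 = 8281 <= 8302 < 8464 = 92^2, so 91 <= sqrt(8302) < 92.
floor(sqrt(8302)) = 91.

91


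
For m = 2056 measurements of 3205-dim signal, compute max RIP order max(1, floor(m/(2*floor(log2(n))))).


floor(log2(3205)) = 11.
2*11 = 22.
m/(2*floor(log2(n))) = 2056/22 ≈ 93.4545.
floor = 93.
k = max(1, 93) = 93.

93


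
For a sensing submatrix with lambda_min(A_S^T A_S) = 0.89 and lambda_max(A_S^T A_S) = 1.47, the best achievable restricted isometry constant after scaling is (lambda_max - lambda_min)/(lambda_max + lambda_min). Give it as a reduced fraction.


lambda_max - lambda_min = 1.47 - 0.89 = 0.58.
lambda_max + lambda_min = 1.47 + 0.89 = 2.36.
delta = 0.58/2.36 = 58/236 = 29/118.

29/118


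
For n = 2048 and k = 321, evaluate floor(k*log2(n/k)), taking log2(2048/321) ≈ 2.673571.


log2(n/k) = log2(2048/321) ≈ 2.673571.
k*log2(n/k) ≈ 321*2.673571 = 858.216291.
floor(858.216291) = 858.

858


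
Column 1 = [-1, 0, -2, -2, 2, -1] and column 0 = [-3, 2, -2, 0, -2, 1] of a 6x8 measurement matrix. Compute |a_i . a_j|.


Inner product: -1*-3 + 0*2 + -2*-2 + -2*0 + 2*-2 + -1*1
Products: [3, 0, 4, 0, -4, -1]
Sum = 2.
|dot| = 2.

2


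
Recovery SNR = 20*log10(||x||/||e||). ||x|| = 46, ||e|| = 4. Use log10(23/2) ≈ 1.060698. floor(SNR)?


||x||/||e|| = 46/4 = 23/2.
log10(23/2) ≈ 1.060698.
20*log10(||x||/||e||) ≈ 20*1.060698 = 21.21396.
floor(21.21396) = 21.

21


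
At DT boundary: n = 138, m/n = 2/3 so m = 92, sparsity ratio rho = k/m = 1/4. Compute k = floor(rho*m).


m = 2/3*138 = 92.
rho = 1/4.
rho*m = 1/4*92 = 23.
k = floor(23) = 23.

23


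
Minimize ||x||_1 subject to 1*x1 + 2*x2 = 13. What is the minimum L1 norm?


Axis intercepts:
  x1 = 13, x2 = 0: L1 = 13
  x1 = 0, x2 = 13/2: L1 = 13/2
x* = (0, 13/2)
||x*||_1 = 13/2.

13/2


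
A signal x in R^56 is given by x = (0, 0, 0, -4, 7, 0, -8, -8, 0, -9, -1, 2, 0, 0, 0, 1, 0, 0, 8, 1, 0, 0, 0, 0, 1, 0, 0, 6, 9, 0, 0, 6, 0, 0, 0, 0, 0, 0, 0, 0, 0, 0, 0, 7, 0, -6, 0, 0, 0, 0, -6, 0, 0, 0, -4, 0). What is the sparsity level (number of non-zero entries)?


Non-zero positions: [3, 4, 6, 7, 9, 10, 11, 15, 18, 19, 24, 27, 28, 31, 43, 45, 50, 54].
Sparsity = 18.

18


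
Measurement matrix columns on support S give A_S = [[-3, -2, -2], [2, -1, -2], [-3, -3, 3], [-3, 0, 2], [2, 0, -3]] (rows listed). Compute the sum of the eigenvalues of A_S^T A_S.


Sum of eigenvalues of A_S^T A_S = trace(A_S^T A_S) = sum of squared column norms of A_S.
A_S^T A_S diagonal: [35, 14, 30].
trace = 35 + 14 + 30 = 79.

79


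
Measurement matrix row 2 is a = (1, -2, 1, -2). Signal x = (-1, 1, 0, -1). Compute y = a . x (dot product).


Non-zero terms: ['1*-1', '-2*1', '-2*-1']
Products: [-1, -2, 2]
y = sum = -1.

-1


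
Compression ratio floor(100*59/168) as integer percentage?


100*m/n = 100*59/168 ≈ 35.119.
floor = 35.

35


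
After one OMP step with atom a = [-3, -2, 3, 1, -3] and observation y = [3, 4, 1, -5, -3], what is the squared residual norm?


a^T a = 32.
a^T y = -10.
coeff = -10/32 = -5/16.
||r||^2 = 455/8.

455/8


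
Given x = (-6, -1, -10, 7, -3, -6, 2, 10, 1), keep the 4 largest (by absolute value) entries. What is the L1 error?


Sorted |x_i| descending: [10, 10, 7, 6, 6, 3, 2, 1, 1]
Keep top 4: [10, 10, 7, 6]
Tail entries: [6, 3, 2, 1, 1]
L1 error = sum of tail = 13.

13


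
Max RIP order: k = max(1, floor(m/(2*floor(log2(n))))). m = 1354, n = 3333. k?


floor(log2(3333)) = 11.
2*11 = 22.
m/(2*floor(log2(n))) = 1354/22 ≈ 61.5455.
floor = 61.
k = max(1, 61) = 61.

61


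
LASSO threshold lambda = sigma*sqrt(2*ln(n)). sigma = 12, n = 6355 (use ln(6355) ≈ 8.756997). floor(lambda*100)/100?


ln(6355) ≈ 8.756997.
2*ln(n) ≈ 17.513994.
sqrt(2*ln(n)) ≈ sqrt(17.513994) ≈ 4.184972.
lambda ≈ 12*4.184972 = 50.219664.
floor(lambda*100)/100 = 50.21.

50.21


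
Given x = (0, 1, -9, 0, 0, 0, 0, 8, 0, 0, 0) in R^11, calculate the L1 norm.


Non-zero entries: [(1, 1), (2, -9), (7, 8)]
Absolute values: [1, 9, 8]
||x||_1 = sum = 18.

18


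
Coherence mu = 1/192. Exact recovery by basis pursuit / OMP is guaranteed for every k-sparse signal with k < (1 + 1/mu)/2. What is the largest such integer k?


1/mu = 192.
1 + 1/mu = 193.
(1 + 1/mu)/2 = 96.5 is not an integer, so k_max = floor(96.5) = 96.

96


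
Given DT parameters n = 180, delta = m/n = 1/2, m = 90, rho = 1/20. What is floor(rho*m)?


m = 1/2*180 = 90.
rho = 1/20.
rho*m = 1/20*90 = 4.5.
k = floor(4.5) = 4.

4


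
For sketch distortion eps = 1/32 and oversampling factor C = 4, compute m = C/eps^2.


1/eps = 32.
(1/eps)^2 = 1024.
m = 4*1024 = 4096.

4096


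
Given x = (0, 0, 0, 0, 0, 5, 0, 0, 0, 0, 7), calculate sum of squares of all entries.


Non-zero entries: [(5, 5), (10, 7)]
Squares: [25, 49]
||x||_2^2 = sum = 74.

74


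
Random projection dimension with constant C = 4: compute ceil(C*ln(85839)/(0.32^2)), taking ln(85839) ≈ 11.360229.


ln(85839) ≈ 11.360229.
eps^2 = 0.32^2 = 0.1024.
C*ln(N)/eps^2 ≈ 4*11.360229/0.1024 ≈ 443.7589.
m = ceil(443.7589) = 444.

444


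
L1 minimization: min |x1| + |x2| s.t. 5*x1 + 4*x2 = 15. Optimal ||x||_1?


Axis intercepts:
  x1 = 3, x2 = 0: L1 = 3
  x1 = 0, x2 = 15/4: L1 = 15/4
x* = (3, 0)
||x*||_1 = 3.

3


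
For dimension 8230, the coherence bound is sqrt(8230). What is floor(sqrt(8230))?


90^2 = 8100 <= 8230 < 8281 = 91^2, so 90 <= sqrt(8230) < 91.
floor(sqrt(8230)) = 90.

90


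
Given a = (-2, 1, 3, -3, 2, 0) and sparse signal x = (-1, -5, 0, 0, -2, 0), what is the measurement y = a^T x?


Non-zero terms: ['-2*-1', '1*-5', '2*-2']
Products: [2, -5, -4]
y = sum = -7.

-7


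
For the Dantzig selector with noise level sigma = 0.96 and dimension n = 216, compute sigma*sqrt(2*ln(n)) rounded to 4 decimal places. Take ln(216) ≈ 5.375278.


ln(216) ≈ 5.375278.
2*ln(n) ≈ 10.750556.
sqrt(2*ln(n)) ≈ sqrt(10.750556) ≈ 3.278804.
threshold ≈ 0.96*3.278804 = 3.14765184 ≈ 3.1477.

3.1477


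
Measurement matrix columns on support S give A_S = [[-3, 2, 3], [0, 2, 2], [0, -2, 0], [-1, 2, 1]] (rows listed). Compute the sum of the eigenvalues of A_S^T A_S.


Sum of eigenvalues of A_S^T A_S = trace(A_S^T A_S) = sum of squared column norms of A_S.
A_S^T A_S diagonal: [10, 16, 14].
trace = 10 + 16 + 14 = 40.

40


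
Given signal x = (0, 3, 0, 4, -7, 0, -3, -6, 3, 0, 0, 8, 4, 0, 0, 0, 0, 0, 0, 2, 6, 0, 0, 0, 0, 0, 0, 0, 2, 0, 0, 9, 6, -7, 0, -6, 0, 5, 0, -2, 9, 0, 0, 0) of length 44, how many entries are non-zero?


Non-zero positions: [1, 3, 4, 6, 7, 8, 11, 12, 19, 20, 28, 31, 32, 33, 35, 37, 39, 40].
Sparsity = 18.

18


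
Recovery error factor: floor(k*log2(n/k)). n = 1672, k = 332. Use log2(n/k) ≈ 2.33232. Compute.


log2(n/k) = log2(1672/332) ≈ 2.33232.
k*log2(n/k) ≈ 332*2.33232 = 774.33024.
floor(774.33024) = 774.

774


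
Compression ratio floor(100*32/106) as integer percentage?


100*m/n = 100*32/106 ≈ 30.1887.
floor = 30.

30


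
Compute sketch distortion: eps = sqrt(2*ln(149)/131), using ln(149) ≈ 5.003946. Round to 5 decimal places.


ln(149) ≈ 5.003946.
2*ln(N)/m ≈ 2*5.003946/131 ≈ 0.07639612.
eps = sqrt(0.07639612) ≈ 0.2763985 ≈ 0.27640.

0.27640


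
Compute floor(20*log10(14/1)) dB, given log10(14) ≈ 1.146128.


||x||/||e|| = 14/1 = 14.
log10(14) ≈ 1.146128.
20*log10(||x||/||e||) ≈ 20*1.146128 = 22.92256.
floor(22.92256) = 22.

22


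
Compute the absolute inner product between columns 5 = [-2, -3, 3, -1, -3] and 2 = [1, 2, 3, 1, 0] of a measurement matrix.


Inner product: -2*1 + -3*2 + 3*3 + -1*1 + -3*0
Products: [-2, -6, 9, -1, 0]
Sum = 0.
|dot| = 0.

0


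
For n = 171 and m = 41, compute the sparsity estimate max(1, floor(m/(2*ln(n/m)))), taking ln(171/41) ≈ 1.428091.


n/m = 171/41.
ln(n/m) ≈ 1.428091.
2*ln(n/m) ≈ 2.856182.
m/(2*ln(n/m)) ≈ 41/2.856182 ≈ 14.3548.
floor = 14.
k_max = max(1, 14) = 14.

14


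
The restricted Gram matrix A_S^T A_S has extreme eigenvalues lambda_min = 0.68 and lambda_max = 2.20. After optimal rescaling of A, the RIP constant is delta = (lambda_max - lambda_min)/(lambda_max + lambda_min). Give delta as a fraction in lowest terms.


lambda_max - lambda_min = 2.20 - 0.68 = 1.52.
lambda_max + lambda_min = 2.20 + 0.68 = 2.88.
delta = 1.52/2.88 = 152/288 = 19/36.

19/36


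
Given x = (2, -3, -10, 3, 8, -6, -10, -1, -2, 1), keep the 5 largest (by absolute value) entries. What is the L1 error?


Sorted |x_i| descending: [10, 10, 8, 6, 3, 3, 2, 2, 1, 1]
Keep top 5: [10, 10, 8, 6, 3]
Tail entries: [3, 2, 2, 1, 1]
L1 error = sum of tail = 9.

9


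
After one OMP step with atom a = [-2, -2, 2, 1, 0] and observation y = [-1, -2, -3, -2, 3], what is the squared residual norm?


a^T a = 13.
a^T y = -2.
coeff = -2/13 = -2/13.
||r||^2 = 347/13.

347/13


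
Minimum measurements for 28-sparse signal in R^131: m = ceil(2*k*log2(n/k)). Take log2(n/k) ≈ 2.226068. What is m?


log2(n/k) = log2(131/28) ≈ 2.226068.
2*k*log2(n/k) ≈ 2*28*2.226068 = 124.659808.
m = ceil(124.659808) = 125.

125


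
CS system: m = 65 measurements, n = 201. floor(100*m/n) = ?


100*m/n = 100*65/201 ≈ 32.3383.
floor = 32.

32


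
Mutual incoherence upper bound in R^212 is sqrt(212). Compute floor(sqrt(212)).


14^2 = 196 <= 212 < 225 = 15^2, so 14 <= sqrt(212) < 15.
floor(sqrt(212)) = 14.

14


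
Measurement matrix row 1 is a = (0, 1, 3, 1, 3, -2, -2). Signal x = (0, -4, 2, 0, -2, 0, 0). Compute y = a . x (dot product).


Non-zero terms: ['1*-4', '3*2', '3*-2']
Products: [-4, 6, -6]
y = sum = -4.

-4


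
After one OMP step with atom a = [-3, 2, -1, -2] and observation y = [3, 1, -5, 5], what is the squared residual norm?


a^T a = 18.
a^T y = -12.
coeff = -12/18 = -2/3.
||r||^2 = 52.

52


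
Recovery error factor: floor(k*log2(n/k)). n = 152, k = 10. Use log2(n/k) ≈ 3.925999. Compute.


log2(n/k) = log2(152/10) ≈ 3.925999.
k*log2(n/k) ≈ 10*3.925999 = 39.25999.
floor(39.25999) = 39.

39


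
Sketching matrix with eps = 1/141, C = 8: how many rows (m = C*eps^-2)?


1/eps = 141.
(1/eps)^2 = 19881.
m = 8*19881 = 159048.

159048


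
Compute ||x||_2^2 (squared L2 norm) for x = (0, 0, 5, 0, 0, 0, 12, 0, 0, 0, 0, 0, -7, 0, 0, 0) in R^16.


Non-zero entries: [(2, 5), (6, 12), (12, -7)]
Squares: [25, 144, 49]
||x||_2^2 = sum = 218.

218


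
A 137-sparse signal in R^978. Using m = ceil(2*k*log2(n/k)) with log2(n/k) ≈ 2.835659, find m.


log2(n/k) = log2(978/137) ≈ 2.835659.
2*k*log2(n/k) ≈ 2*137*2.835659 = 776.970566.
m = ceil(776.970566) = 777.

777


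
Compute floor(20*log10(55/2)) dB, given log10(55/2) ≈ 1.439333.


||x||/||e|| = 55/2.
log10(55/2) ≈ 1.439333.
20*log10(||x||/||e||) ≈ 20*1.439333 = 28.78666.
floor(28.78666) = 28.

28


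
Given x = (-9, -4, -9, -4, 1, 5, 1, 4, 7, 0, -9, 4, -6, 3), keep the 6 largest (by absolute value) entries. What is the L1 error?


Sorted |x_i| descending: [9, 9, 9, 7, 6, 5, 4, 4, 4, 4, 3, 1, 1, 0]
Keep top 6: [9, 9, 9, 7, 6, 5]
Tail entries: [4, 4, 4, 4, 3, 1, 1, 0]
L1 error = sum of tail = 21.

21


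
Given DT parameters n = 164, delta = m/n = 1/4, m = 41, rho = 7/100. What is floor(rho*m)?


m = 1/4*164 = 41.
rho = 7/100.
rho*m = 7/100*41 = 2.87.
k = floor(2.87) = 2.

2


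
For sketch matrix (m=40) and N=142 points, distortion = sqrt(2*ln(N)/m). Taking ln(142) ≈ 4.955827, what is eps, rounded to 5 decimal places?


ln(142) ≈ 4.955827.
2*ln(N)/m ≈ 2*4.955827/40 ≈ 0.24779135.
eps = sqrt(0.24779135) ≈ 0.4977865 ≈ 0.49779.

0.49779


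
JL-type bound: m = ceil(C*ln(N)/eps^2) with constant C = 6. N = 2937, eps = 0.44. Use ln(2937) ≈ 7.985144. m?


ln(2937) ≈ 7.985144.
eps^2 = 0.44^2 = 0.1936.
C*ln(N)/eps^2 ≈ 6*7.985144/0.1936 ≈ 247.4735.
m = ceil(247.4735) = 248.

248


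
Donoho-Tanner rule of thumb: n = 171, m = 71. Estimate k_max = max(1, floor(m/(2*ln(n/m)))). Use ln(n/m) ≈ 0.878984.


n/m = 171/71.
ln(n/m) ≈ 0.878984.
2*ln(n/m) ≈ 1.757968.
m/(2*ln(n/m)) ≈ 71/1.757968 ≈ 40.3875.
floor = 40.
k_max = max(1, 40) = 40.

40


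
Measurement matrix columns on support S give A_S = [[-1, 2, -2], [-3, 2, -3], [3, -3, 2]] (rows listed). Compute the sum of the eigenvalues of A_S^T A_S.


Sum of eigenvalues of A_S^T A_S = trace(A_S^T A_S) = sum of squared column norms of A_S.
A_S^T A_S diagonal: [19, 17, 17].
trace = 19 + 17 + 17 = 53.

53


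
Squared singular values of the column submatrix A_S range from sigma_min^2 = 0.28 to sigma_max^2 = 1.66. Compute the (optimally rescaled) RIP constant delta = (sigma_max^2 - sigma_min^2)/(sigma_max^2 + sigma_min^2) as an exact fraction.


lambda_max - lambda_min = 1.66 - 0.28 = 1.38.
lambda_max + lambda_min = 1.66 + 0.28 = 1.94.
delta = 1.38/1.94 = 138/194 = 69/97.

69/97


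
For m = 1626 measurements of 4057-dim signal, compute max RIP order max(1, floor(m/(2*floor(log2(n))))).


floor(log2(4057)) = 11.
2*11 = 22.
m/(2*floor(log2(n))) = 1626/22 ≈ 73.9091.
floor = 73.
k = max(1, 73) = 73.

73


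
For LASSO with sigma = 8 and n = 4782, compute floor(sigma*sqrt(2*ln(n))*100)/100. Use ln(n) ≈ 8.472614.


ln(4782) ≈ 8.472614.
2*ln(n) ≈ 16.945228.
sqrt(2*ln(n)) ≈ sqrt(16.945228) ≈ 4.116458.
lambda ≈ 8*4.116458 = 32.931664.
floor(lambda*100)/100 = 32.93.

32.93


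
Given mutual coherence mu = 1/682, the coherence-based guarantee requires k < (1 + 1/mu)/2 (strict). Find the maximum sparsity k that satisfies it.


1/mu = 682.
1 + 1/mu = 683.
(1 + 1/mu)/2 = 341.5 is not an integer, so k_max = floor(341.5) = 341.

341


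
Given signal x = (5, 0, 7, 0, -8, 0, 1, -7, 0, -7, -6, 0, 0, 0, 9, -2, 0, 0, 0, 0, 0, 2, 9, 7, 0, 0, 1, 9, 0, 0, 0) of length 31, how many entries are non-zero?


Non-zero positions: [0, 2, 4, 6, 7, 9, 10, 14, 15, 21, 22, 23, 26, 27].
Sparsity = 14.

14


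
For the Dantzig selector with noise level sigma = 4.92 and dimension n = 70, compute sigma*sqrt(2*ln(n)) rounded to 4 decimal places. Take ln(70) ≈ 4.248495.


ln(70) ≈ 4.248495.
2*ln(n) ≈ 8.49699.
sqrt(2*ln(n)) ≈ sqrt(8.49699) ≈ 2.91496.
threshold ≈ 4.92*2.91496 = 14.3416032 ≈ 14.3416.

14.3416


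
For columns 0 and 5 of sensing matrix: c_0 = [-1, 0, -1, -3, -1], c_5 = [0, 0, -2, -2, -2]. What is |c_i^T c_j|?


Inner product: -1*0 + 0*0 + -1*-2 + -3*-2 + -1*-2
Products: [0, 0, 2, 6, 2]
Sum = 10.
|dot| = 10.

10


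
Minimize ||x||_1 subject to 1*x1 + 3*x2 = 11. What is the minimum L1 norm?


Axis intercepts:
  x1 = 11, x2 = 0: L1 = 11
  x1 = 0, x2 = 11/3: L1 = 11/3
x* = (0, 11/3)
||x*||_1 = 11/3.

11/3


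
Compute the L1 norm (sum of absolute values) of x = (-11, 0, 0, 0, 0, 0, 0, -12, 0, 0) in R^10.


Non-zero entries: [(0, -11), (7, -12)]
Absolute values: [11, 12]
||x||_1 = sum = 23.

23


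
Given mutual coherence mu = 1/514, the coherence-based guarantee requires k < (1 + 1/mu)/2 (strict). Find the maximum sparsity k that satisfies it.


1/mu = 514.
1 + 1/mu = 515.
(1 + 1/mu)/2 = 257.5 is not an integer, so k_max = floor(257.5) = 257.

257


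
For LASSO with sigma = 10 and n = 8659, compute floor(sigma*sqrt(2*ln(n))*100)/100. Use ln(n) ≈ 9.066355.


ln(8659) ≈ 9.066355.
2*ln(n) ≈ 18.13271.
sqrt(2*ln(n)) ≈ sqrt(18.13271) ≈ 4.258252.
lambda ≈ 10*4.258252 = 42.58252.
floor(lambda*100)/100 = 42.58.

42.58


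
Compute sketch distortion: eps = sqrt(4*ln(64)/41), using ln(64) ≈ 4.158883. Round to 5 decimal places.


ln(64) ≈ 4.158883.
4*ln(N)/m ≈ 4*4.158883/41 ≈ 0.40574468.
eps = sqrt(0.40574468) ≈ 0.6369809 ≈ 0.63698.

0.63698


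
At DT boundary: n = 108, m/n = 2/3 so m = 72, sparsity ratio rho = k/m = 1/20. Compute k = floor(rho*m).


m = 2/3*108 = 72.
rho = 1/20.
rho*m = 1/20*72 = 3.6.
k = floor(3.6) = 3.

3


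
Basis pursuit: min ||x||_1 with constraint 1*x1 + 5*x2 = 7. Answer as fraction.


Axis intercepts:
  x1 = 7, x2 = 0: L1 = 7
  x1 = 0, x2 = 7/5: L1 = 7/5
x* = (0, 7/5)
||x*||_1 = 7/5.

7/5


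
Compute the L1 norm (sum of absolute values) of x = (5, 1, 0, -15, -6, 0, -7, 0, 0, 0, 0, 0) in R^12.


Non-zero entries: [(0, 5), (1, 1), (3, -15), (4, -6), (6, -7)]
Absolute values: [5, 1, 15, 6, 7]
||x||_1 = sum = 34.

34


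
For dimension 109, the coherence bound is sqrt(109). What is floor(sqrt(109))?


10^2 = 100 <= 109 < 121 = 11^2, so 10 <= sqrt(109) < 11.
floor(sqrt(109)) = 10.

10


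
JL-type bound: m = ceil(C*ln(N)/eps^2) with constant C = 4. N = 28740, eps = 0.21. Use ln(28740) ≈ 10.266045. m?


ln(28740) ≈ 10.266045.
eps^2 = 0.21^2 = 0.0441.
C*ln(N)/eps^2 ≈ 4*10.266045/0.0441 ≈ 931.1605.
m = ceil(931.1605) = 932.

932


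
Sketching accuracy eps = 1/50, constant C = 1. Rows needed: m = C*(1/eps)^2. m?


1/eps = 50.
(1/eps)^2 = 2500.
m = 1*2500 = 2500.

2500


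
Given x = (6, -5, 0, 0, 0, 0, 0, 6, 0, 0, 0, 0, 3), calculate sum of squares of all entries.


Non-zero entries: [(0, 6), (1, -5), (7, 6), (12, 3)]
Squares: [36, 25, 36, 9]
||x||_2^2 = sum = 106.

106


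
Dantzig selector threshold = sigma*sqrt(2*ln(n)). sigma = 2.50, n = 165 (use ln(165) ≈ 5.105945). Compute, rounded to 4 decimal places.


ln(165) ≈ 5.105945.
2*ln(n) ≈ 10.21189.
sqrt(2*ln(n)) ≈ sqrt(10.21189) ≈ 3.195605.
threshold ≈ 2.50*3.195605 = 7.9890125 ≈ 7.9890.

7.9890


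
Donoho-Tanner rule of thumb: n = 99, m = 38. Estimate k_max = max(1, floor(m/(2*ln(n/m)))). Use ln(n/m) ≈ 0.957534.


n/m = 99/38.
ln(n/m) ≈ 0.957534.
2*ln(n/m) ≈ 1.915068.
m/(2*ln(n/m)) ≈ 38/1.915068 ≈ 19.8426.
floor = 19.
k_max = max(1, 19) = 19.

19


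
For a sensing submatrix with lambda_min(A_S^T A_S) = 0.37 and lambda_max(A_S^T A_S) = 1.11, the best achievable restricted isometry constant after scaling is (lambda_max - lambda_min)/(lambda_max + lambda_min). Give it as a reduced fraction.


lambda_max - lambda_min = 1.11 - 0.37 = 0.74.
lambda_max + lambda_min = 1.11 + 0.37 = 1.48.
delta = 0.74/1.48 = 74/148 = 1/2.

1/2


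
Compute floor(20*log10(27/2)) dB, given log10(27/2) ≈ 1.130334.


||x||/||e|| = 27/2.
log10(27/2) ≈ 1.130334.
20*log10(||x||/||e||) ≈ 20*1.130334 = 22.60668.
floor(22.60668) = 22.

22


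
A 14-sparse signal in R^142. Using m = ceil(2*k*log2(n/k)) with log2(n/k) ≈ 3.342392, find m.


log2(n/k) = log2(142/14) ≈ 3.342392.
2*k*log2(n/k) ≈ 2*14*3.342392 = 93.586976.
m = ceil(93.586976) = 94.

94


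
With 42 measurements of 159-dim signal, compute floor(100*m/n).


100*m/n = 100*42/159 ≈ 26.4151.
floor = 26.

26


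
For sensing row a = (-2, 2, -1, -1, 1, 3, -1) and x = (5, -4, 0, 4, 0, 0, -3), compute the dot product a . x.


Non-zero terms: ['-2*5', '2*-4', '-1*4', '-1*-3']
Products: [-10, -8, -4, 3]
y = sum = -19.

-19


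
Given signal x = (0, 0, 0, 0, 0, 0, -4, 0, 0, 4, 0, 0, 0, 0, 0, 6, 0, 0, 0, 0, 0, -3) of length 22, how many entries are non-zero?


Non-zero positions: [6, 9, 15, 21].
Sparsity = 4.

4


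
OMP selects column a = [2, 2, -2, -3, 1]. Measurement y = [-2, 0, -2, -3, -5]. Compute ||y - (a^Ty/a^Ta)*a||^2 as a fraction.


a^T a = 22.
a^T y = 4.
coeff = 4/22 = 2/11.
||r||^2 = 454/11.

454/11


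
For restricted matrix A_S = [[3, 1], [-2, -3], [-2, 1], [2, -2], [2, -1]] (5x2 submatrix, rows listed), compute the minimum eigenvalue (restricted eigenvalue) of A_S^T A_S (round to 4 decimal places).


A_S^T A_S = [[25, 1], [1, 16]].
trace = 41.
det = 399.
disc = trace^2 - 4*det = 1681 - 4*399 = 85.
sqrt(85) ≈ 9.219544.
lam_min = (41 - sqrt(85))/2 ≈ (41 - 9.219544)/2 = 15.890228 ≈ 15.8902.

15.8902


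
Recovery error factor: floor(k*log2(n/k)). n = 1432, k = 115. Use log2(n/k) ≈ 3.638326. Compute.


log2(n/k) = log2(1432/115) ≈ 3.638326.
k*log2(n/k) ≈ 115*3.638326 = 418.40749.
floor(418.40749) = 418.

418


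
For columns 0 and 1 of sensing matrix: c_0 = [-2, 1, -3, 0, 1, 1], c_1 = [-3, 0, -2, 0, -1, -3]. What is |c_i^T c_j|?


Inner product: -2*-3 + 1*0 + -3*-2 + 0*0 + 1*-1 + 1*-3
Products: [6, 0, 6, 0, -1, -3]
Sum = 8.
|dot| = 8.

8


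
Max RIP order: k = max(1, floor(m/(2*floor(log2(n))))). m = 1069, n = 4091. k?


floor(log2(4091)) = 11.
2*11 = 22.
m/(2*floor(log2(n))) = 1069/22 ≈ 48.5909.
floor = 48.
k = max(1, 48) = 48.

48


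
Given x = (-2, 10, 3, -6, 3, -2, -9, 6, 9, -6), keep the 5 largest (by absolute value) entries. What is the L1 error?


Sorted |x_i| descending: [10, 9, 9, 6, 6, 6, 3, 3, 2, 2]
Keep top 5: [10, 9, 9, 6, 6]
Tail entries: [6, 3, 3, 2, 2]
L1 error = sum of tail = 16.

16


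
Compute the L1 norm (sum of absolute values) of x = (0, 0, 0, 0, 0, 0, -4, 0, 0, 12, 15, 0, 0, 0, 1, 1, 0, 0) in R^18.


Non-zero entries: [(6, -4), (9, 12), (10, 15), (14, 1), (15, 1)]
Absolute values: [4, 12, 15, 1, 1]
||x||_1 = sum = 33.

33


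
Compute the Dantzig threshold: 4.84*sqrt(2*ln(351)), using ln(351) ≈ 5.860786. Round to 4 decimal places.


ln(351) ≈ 5.860786.
2*ln(n) ≈ 11.721572.
sqrt(2*ln(n)) ≈ sqrt(11.721572) ≈ 3.423678.
threshold ≈ 4.84*3.423678 = 16.57060152 ≈ 16.5706.

16.5706


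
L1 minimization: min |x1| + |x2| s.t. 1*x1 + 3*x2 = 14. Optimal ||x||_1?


Axis intercepts:
  x1 = 14, x2 = 0: L1 = 14
  x1 = 0, x2 = 14/3: L1 = 14/3
x* = (0, 14/3)
||x*||_1 = 14/3.

14/3


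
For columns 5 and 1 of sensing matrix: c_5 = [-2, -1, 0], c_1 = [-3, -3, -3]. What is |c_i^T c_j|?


Inner product: -2*-3 + -1*-3 + 0*-3
Products: [6, 3, 0]
Sum = 9.
|dot| = 9.

9


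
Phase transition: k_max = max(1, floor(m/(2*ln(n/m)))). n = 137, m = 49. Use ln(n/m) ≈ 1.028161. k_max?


n/m = 137/49.
ln(n/m) ≈ 1.028161.
2*ln(n/m) ≈ 2.056322.
m/(2*ln(n/m)) ≈ 49/2.056322 ≈ 23.829.
floor = 23.
k_max = max(1, 23) = 23.

23


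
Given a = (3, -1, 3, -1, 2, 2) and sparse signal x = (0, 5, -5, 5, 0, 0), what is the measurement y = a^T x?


Non-zero terms: ['-1*5', '3*-5', '-1*5']
Products: [-5, -15, -5]
y = sum = -25.

-25


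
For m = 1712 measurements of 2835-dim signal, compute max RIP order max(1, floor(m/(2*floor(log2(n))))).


floor(log2(2835)) = 11.
2*11 = 22.
m/(2*floor(log2(n))) = 1712/22 ≈ 77.8182.
floor = 77.
k = max(1, 77) = 77.

77


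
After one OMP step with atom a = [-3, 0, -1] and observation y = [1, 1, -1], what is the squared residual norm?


a^T a = 10.
a^T y = -2.
coeff = -2/10 = -1/5.
||r||^2 = 13/5.

13/5


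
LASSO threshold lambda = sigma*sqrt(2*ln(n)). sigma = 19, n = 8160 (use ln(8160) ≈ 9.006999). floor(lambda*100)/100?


ln(8160) ≈ 9.006999.
2*ln(n) ≈ 18.013998.
sqrt(2*ln(n)) ≈ sqrt(18.013998) ≈ 4.24429.
lambda ≈ 19*4.24429 = 80.64151.
floor(lambda*100)/100 = 80.64.

80.64


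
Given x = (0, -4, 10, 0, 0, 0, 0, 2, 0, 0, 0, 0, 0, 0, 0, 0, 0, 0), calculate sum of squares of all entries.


Non-zero entries: [(1, -4), (2, 10), (7, 2)]
Squares: [16, 100, 4]
||x||_2^2 = sum = 120.

120


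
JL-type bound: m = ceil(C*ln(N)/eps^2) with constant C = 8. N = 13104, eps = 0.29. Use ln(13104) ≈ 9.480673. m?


ln(13104) ≈ 9.480673.
eps^2 = 0.29^2 = 0.0841.
C*ln(N)/eps^2 ≈ 8*9.480673/0.0841 ≈ 901.8476.
m = ceil(901.8476) = 902.

902


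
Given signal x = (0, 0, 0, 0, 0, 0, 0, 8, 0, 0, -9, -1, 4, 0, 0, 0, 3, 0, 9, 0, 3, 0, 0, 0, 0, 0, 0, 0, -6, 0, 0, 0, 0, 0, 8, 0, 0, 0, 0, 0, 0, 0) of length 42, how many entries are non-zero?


Non-zero positions: [7, 10, 11, 12, 16, 18, 20, 28, 34].
Sparsity = 9.

9


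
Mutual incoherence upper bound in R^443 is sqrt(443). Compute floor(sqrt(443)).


21^2 = 441 <= 443 < 484 = 22^2, so 21 <= sqrt(443) < 22.
floor(sqrt(443)) = 21.

21


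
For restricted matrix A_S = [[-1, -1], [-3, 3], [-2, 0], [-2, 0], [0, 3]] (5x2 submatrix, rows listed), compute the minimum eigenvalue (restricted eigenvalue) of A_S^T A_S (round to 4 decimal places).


A_S^T A_S = [[18, -8], [-8, 19]].
trace = 37.
det = 278.
disc = trace^2 - 4*det = 1369 - 4*278 = 257.
sqrt(257) ≈ 16.031220.
lam_min = (37 - sqrt(257))/2 ≈ (37 - 16.031220)/2 = 10.48439 ≈ 10.4844.

10.4844


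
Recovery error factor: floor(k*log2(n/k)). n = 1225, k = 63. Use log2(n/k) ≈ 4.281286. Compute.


log2(n/k) = log2(1225/63) ≈ 4.281286.
k*log2(n/k) ≈ 63*4.281286 = 269.721018.
floor(269.721018) = 269.

269


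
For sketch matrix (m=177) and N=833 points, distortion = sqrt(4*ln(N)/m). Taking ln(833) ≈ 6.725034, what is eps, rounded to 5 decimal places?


ln(833) ≈ 6.725034.
4*ln(N)/m ≈ 4*6.725034/177 ≈ 0.15197817.
eps = sqrt(0.15197817) ≈ 0.3898438 ≈ 0.38984.

0.38984


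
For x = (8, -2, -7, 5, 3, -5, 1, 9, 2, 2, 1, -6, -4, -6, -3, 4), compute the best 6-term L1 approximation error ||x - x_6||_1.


Sorted |x_i| descending: [9, 8, 7, 6, 6, 5, 5, 4, 4, 3, 3, 2, 2, 2, 1, 1]
Keep top 6: [9, 8, 7, 6, 6, 5]
Tail entries: [5, 4, 4, 3, 3, 2, 2, 2, 1, 1]
L1 error = sum of tail = 27.

27


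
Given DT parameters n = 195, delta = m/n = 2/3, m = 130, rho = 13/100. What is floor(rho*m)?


m = 2/3*195 = 130.
rho = 13/100.
rho*m = 13/100*130 = 16.9.
k = floor(16.9) = 16.

16


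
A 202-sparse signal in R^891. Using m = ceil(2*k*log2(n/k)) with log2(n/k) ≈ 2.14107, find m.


log2(n/k) = log2(891/202) ≈ 2.14107.
2*k*log2(n/k) ≈ 2*202*2.14107 = 864.99228.
m = ceil(864.99228) = 865.

865


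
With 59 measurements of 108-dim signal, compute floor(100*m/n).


100*m/n = 100*59/108 ≈ 54.6296.
floor = 54.

54


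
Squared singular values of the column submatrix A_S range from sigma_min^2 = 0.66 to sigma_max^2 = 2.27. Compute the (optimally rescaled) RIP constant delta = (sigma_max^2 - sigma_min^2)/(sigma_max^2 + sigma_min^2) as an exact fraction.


lambda_max - lambda_min = 2.27 - 0.66 = 1.61.
lambda_max + lambda_min = 2.27 + 0.66 = 2.93.
delta = 1.61/2.93 = 161/293.

161/293


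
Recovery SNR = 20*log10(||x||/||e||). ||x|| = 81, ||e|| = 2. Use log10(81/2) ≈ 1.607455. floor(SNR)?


||x||/||e|| = 81/2.
log10(81/2) ≈ 1.607455.
20*log10(||x||/||e||) ≈ 20*1.607455 = 32.1491.
floor(32.1491) = 32.

32


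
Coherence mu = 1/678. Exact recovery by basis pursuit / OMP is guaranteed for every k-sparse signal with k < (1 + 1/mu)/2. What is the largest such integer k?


1/mu = 678.
1 + 1/mu = 679.
(1 + 1/mu)/2 = 339.5 is not an integer, so k_max = floor(339.5) = 339.

339


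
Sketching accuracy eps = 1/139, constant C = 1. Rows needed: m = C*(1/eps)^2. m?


1/eps = 139.
(1/eps)^2 = 19321.
m = 1*19321 = 19321.

19321


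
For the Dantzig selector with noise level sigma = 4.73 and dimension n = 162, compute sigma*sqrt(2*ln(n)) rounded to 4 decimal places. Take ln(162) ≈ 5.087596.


ln(162) ≈ 5.087596.
2*ln(n) ≈ 10.175192.
sqrt(2*ln(n)) ≈ sqrt(10.175192) ≈ 3.189858.
threshold ≈ 4.73*3.189858 = 15.08802834 ≈ 15.0880.

15.0880


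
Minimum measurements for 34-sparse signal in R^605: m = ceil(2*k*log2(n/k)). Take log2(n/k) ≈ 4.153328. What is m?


log2(n/k) = log2(605/34) ≈ 4.153328.
2*k*log2(n/k) ≈ 2*34*4.153328 = 282.426304.
m = ceil(282.426304) = 283.

283


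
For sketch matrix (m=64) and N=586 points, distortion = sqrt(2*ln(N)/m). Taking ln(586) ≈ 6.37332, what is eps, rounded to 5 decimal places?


ln(586) ≈ 6.37332.
2*ln(N)/m ≈ 2*6.37332/64 ≈ 0.19916625.
eps = sqrt(0.19916625) ≈ 0.4462805 ≈ 0.44628.

0.44628


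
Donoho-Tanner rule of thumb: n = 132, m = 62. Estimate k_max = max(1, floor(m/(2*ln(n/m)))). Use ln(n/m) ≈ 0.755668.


n/m = 132/62 = 66/31.
ln(n/m) ≈ 0.755668.
2*ln(n/m) ≈ 1.511336.
m/(2*ln(n/m)) ≈ 62/1.511336 ≈ 41.0233.
floor = 41.
k_max = max(1, 41) = 41.

41


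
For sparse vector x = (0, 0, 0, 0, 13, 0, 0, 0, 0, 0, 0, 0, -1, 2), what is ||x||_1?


Non-zero entries: [(4, 13), (12, -1), (13, 2)]
Absolute values: [13, 1, 2]
||x||_1 = sum = 16.

16


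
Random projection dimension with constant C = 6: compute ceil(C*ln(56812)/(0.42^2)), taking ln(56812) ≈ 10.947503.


ln(56812) ≈ 10.947503.
eps^2 = 0.42^2 = 0.1764.
C*ln(N)/eps^2 ≈ 6*10.947503/0.1764 ≈ 372.364.
m = ceil(372.364) = 373.

373
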